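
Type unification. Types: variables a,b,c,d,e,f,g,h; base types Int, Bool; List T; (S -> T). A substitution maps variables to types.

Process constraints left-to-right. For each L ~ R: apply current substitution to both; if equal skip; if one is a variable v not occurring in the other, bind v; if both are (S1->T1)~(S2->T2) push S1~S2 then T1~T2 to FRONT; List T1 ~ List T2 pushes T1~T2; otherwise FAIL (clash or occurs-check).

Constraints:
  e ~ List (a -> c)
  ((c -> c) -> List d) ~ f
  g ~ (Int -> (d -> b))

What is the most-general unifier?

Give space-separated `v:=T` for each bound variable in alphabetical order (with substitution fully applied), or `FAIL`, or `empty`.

Answer: e:=List (a -> c) f:=((c -> c) -> List d) g:=(Int -> (d -> b))

Derivation:
step 1: unify e ~ List (a -> c)  [subst: {-} | 2 pending]
  bind e := List (a -> c)
step 2: unify ((c -> c) -> List d) ~ f  [subst: {e:=List (a -> c)} | 1 pending]
  bind f := ((c -> c) -> List d)
step 3: unify g ~ (Int -> (d -> b))  [subst: {e:=List (a -> c), f:=((c -> c) -> List d)} | 0 pending]
  bind g := (Int -> (d -> b))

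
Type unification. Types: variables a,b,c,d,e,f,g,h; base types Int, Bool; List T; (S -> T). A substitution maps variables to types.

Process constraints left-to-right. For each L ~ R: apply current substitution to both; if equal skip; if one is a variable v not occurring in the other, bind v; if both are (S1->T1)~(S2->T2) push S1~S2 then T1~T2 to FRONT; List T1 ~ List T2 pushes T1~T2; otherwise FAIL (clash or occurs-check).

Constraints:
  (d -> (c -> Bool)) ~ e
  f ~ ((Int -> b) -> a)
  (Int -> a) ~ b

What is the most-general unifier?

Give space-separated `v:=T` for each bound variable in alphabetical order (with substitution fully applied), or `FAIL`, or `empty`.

Answer: b:=(Int -> a) e:=(d -> (c -> Bool)) f:=((Int -> (Int -> a)) -> a)

Derivation:
step 1: unify (d -> (c -> Bool)) ~ e  [subst: {-} | 2 pending]
  bind e := (d -> (c -> Bool))
step 2: unify f ~ ((Int -> b) -> a)  [subst: {e:=(d -> (c -> Bool))} | 1 pending]
  bind f := ((Int -> b) -> a)
step 3: unify (Int -> a) ~ b  [subst: {e:=(d -> (c -> Bool)), f:=((Int -> b) -> a)} | 0 pending]
  bind b := (Int -> a)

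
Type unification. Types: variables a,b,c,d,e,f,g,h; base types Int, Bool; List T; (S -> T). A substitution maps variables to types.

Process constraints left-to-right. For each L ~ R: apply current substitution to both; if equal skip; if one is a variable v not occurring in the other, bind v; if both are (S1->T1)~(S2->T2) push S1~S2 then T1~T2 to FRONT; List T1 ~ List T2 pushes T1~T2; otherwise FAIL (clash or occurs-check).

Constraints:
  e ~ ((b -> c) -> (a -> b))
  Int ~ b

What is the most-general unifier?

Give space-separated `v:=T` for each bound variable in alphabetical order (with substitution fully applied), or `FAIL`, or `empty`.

Answer: b:=Int e:=((Int -> c) -> (a -> Int))

Derivation:
step 1: unify e ~ ((b -> c) -> (a -> b))  [subst: {-} | 1 pending]
  bind e := ((b -> c) -> (a -> b))
step 2: unify Int ~ b  [subst: {e:=((b -> c) -> (a -> b))} | 0 pending]
  bind b := Int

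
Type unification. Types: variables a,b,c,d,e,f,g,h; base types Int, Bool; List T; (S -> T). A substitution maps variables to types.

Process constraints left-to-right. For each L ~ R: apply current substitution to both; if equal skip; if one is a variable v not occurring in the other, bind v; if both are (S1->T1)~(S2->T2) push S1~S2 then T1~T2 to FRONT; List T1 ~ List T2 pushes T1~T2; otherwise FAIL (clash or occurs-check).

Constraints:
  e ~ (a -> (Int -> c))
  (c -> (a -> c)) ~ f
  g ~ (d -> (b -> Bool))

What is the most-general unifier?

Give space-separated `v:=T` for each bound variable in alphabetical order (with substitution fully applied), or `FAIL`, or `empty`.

Answer: e:=(a -> (Int -> c)) f:=(c -> (a -> c)) g:=(d -> (b -> Bool))

Derivation:
step 1: unify e ~ (a -> (Int -> c))  [subst: {-} | 2 pending]
  bind e := (a -> (Int -> c))
step 2: unify (c -> (a -> c)) ~ f  [subst: {e:=(a -> (Int -> c))} | 1 pending]
  bind f := (c -> (a -> c))
step 3: unify g ~ (d -> (b -> Bool))  [subst: {e:=(a -> (Int -> c)), f:=(c -> (a -> c))} | 0 pending]
  bind g := (d -> (b -> Bool))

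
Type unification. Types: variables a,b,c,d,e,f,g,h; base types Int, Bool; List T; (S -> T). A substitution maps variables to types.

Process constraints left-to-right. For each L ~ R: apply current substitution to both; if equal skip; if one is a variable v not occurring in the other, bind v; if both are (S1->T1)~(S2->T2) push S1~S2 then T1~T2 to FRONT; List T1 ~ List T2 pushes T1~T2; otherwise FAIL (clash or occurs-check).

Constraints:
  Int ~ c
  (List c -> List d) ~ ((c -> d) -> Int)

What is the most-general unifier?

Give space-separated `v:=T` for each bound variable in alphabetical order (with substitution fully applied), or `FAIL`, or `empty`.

step 1: unify Int ~ c  [subst: {-} | 1 pending]
  bind c := Int
step 2: unify (List Int -> List d) ~ ((Int -> d) -> Int)  [subst: {c:=Int} | 0 pending]
  -> decompose arrow: push List Int~(Int -> d), List d~Int
step 3: unify List Int ~ (Int -> d)  [subst: {c:=Int} | 1 pending]
  clash: List Int vs (Int -> d)

Answer: FAIL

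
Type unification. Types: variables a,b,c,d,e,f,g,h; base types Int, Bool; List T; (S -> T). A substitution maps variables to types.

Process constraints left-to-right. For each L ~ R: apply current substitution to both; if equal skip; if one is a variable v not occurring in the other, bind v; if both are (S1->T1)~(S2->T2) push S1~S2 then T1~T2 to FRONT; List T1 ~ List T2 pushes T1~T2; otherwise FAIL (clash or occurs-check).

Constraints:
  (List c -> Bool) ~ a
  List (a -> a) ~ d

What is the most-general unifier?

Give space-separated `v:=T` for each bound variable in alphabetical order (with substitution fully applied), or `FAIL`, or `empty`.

Answer: a:=(List c -> Bool) d:=List ((List c -> Bool) -> (List c -> Bool))

Derivation:
step 1: unify (List c -> Bool) ~ a  [subst: {-} | 1 pending]
  bind a := (List c -> Bool)
step 2: unify List ((List c -> Bool) -> (List c -> Bool)) ~ d  [subst: {a:=(List c -> Bool)} | 0 pending]
  bind d := List ((List c -> Bool) -> (List c -> Bool))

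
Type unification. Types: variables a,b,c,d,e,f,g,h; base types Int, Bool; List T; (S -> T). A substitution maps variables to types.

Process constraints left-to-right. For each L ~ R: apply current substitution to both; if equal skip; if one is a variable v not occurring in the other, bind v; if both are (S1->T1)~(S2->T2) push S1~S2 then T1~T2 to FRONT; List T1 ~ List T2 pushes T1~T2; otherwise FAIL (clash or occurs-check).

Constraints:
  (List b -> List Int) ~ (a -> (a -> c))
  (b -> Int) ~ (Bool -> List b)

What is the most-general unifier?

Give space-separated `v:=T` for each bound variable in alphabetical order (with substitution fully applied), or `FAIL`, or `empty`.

Answer: FAIL

Derivation:
step 1: unify (List b -> List Int) ~ (a -> (a -> c))  [subst: {-} | 1 pending]
  -> decompose arrow: push List b~a, List Int~(a -> c)
step 2: unify List b ~ a  [subst: {-} | 2 pending]
  bind a := List b
step 3: unify List Int ~ (List b -> c)  [subst: {a:=List b} | 1 pending]
  clash: List Int vs (List b -> c)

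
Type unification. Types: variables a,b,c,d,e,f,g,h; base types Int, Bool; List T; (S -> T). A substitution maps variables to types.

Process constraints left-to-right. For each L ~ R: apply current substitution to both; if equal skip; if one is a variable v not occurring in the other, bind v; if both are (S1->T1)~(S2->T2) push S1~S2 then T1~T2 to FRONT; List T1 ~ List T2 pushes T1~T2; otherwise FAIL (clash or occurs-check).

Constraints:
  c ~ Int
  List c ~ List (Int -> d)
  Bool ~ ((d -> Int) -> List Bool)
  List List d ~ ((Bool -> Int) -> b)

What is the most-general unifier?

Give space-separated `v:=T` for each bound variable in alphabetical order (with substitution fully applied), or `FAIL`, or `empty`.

Answer: FAIL

Derivation:
step 1: unify c ~ Int  [subst: {-} | 3 pending]
  bind c := Int
step 2: unify List Int ~ List (Int -> d)  [subst: {c:=Int} | 2 pending]
  -> decompose List: push Int~(Int -> d)
step 3: unify Int ~ (Int -> d)  [subst: {c:=Int} | 2 pending]
  clash: Int vs (Int -> d)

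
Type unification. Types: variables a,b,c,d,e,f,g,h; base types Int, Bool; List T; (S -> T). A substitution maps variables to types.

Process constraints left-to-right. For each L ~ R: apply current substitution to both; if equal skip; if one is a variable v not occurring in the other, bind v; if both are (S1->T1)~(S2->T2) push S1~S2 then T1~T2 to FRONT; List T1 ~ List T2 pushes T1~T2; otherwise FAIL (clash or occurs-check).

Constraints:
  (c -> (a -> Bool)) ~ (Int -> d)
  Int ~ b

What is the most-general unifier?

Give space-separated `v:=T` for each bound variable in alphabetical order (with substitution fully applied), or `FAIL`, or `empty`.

Answer: b:=Int c:=Int d:=(a -> Bool)

Derivation:
step 1: unify (c -> (a -> Bool)) ~ (Int -> d)  [subst: {-} | 1 pending]
  -> decompose arrow: push c~Int, (a -> Bool)~d
step 2: unify c ~ Int  [subst: {-} | 2 pending]
  bind c := Int
step 3: unify (a -> Bool) ~ d  [subst: {c:=Int} | 1 pending]
  bind d := (a -> Bool)
step 4: unify Int ~ b  [subst: {c:=Int, d:=(a -> Bool)} | 0 pending]
  bind b := Int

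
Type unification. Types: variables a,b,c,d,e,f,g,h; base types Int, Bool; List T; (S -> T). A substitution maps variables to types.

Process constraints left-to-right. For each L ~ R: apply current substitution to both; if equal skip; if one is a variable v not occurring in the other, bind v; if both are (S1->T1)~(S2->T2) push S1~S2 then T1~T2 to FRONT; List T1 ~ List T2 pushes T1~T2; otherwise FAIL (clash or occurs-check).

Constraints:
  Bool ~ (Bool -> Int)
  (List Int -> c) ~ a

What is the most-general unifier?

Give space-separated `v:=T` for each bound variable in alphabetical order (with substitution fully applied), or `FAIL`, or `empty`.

step 1: unify Bool ~ (Bool -> Int)  [subst: {-} | 1 pending]
  clash: Bool vs (Bool -> Int)

Answer: FAIL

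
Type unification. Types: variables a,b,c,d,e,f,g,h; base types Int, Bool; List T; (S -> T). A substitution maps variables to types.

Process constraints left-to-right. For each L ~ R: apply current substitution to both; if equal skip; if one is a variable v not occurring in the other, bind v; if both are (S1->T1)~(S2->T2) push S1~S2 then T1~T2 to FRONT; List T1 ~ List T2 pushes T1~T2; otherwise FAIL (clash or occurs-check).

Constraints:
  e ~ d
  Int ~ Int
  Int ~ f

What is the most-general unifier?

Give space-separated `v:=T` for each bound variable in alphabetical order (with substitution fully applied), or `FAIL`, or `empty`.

Answer: e:=d f:=Int

Derivation:
step 1: unify e ~ d  [subst: {-} | 2 pending]
  bind e := d
step 2: unify Int ~ Int  [subst: {e:=d} | 1 pending]
  -> identical, skip
step 3: unify Int ~ f  [subst: {e:=d} | 0 pending]
  bind f := Int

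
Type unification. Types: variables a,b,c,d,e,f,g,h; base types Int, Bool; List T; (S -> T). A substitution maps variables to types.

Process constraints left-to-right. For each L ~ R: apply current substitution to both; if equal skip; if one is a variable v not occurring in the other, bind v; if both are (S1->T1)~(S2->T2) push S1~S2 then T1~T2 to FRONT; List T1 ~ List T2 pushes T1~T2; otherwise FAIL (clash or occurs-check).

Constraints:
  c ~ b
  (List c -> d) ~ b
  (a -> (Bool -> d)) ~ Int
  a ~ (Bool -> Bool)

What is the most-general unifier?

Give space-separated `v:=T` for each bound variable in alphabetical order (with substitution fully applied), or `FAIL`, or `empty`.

Answer: FAIL

Derivation:
step 1: unify c ~ b  [subst: {-} | 3 pending]
  bind c := b
step 2: unify (List b -> d) ~ b  [subst: {c:=b} | 2 pending]
  occurs-check fail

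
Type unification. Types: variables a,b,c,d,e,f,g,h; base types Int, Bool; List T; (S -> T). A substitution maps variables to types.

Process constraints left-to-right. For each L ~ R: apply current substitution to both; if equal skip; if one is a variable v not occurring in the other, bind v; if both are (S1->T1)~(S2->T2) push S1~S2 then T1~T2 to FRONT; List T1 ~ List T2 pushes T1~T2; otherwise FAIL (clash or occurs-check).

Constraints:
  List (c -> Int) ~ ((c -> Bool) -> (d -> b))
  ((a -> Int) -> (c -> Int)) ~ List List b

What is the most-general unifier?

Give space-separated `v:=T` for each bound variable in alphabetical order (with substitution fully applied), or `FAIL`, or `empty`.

Answer: FAIL

Derivation:
step 1: unify List (c -> Int) ~ ((c -> Bool) -> (d -> b))  [subst: {-} | 1 pending]
  clash: List (c -> Int) vs ((c -> Bool) -> (d -> b))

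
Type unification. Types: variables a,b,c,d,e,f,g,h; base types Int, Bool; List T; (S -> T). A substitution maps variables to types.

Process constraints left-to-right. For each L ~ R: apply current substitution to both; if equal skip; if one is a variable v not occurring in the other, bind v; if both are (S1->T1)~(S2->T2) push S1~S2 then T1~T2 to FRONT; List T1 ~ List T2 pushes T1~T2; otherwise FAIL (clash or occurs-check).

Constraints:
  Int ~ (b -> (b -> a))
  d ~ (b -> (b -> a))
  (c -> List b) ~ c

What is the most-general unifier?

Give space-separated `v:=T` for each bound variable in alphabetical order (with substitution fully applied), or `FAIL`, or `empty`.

Answer: FAIL

Derivation:
step 1: unify Int ~ (b -> (b -> a))  [subst: {-} | 2 pending]
  clash: Int vs (b -> (b -> a))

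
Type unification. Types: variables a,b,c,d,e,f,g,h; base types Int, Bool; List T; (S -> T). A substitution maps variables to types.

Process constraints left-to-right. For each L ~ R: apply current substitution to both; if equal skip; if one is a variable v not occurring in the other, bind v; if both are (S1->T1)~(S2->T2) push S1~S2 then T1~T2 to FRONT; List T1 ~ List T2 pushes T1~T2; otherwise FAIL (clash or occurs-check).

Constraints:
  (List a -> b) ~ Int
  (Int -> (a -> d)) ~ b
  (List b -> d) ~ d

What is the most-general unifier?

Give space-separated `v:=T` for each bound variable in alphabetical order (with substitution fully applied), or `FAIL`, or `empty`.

Answer: FAIL

Derivation:
step 1: unify (List a -> b) ~ Int  [subst: {-} | 2 pending]
  clash: (List a -> b) vs Int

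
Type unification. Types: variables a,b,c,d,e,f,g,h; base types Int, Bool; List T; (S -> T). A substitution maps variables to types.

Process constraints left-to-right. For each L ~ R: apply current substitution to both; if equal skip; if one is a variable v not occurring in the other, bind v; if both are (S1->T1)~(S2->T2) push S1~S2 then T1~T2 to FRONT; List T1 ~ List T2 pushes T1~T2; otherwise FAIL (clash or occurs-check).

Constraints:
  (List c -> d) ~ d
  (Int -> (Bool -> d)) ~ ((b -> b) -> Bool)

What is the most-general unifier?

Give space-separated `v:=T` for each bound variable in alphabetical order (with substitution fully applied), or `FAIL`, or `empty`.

Answer: FAIL

Derivation:
step 1: unify (List c -> d) ~ d  [subst: {-} | 1 pending]
  occurs-check fail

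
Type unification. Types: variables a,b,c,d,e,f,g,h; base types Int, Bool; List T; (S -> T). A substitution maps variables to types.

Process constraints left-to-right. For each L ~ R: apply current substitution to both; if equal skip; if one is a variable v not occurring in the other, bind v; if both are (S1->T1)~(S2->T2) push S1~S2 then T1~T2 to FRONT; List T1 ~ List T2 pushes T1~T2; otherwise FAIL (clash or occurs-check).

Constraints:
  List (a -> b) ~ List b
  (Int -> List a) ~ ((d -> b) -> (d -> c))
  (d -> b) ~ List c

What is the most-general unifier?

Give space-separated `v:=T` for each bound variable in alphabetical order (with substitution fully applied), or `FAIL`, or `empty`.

step 1: unify List (a -> b) ~ List b  [subst: {-} | 2 pending]
  -> decompose List: push (a -> b)~b
step 2: unify (a -> b) ~ b  [subst: {-} | 2 pending]
  occurs-check fail

Answer: FAIL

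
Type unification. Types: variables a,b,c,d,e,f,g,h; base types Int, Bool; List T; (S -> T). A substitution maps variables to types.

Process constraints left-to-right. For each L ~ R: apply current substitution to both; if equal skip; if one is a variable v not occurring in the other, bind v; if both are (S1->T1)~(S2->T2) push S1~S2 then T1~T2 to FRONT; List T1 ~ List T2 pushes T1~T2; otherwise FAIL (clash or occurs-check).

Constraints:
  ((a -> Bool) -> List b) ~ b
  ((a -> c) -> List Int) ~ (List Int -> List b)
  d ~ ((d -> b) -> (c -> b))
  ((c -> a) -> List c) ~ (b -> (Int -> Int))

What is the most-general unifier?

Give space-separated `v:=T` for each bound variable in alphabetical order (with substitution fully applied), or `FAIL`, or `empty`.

step 1: unify ((a -> Bool) -> List b) ~ b  [subst: {-} | 3 pending]
  occurs-check fail

Answer: FAIL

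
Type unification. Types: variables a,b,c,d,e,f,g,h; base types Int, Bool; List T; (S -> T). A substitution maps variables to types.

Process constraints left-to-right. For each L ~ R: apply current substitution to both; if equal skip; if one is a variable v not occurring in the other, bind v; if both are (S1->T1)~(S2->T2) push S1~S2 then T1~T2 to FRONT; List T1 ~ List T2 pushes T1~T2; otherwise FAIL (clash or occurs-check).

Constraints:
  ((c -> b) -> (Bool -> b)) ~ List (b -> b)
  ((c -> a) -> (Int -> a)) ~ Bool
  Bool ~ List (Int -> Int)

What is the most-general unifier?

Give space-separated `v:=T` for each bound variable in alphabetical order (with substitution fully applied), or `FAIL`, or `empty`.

Answer: FAIL

Derivation:
step 1: unify ((c -> b) -> (Bool -> b)) ~ List (b -> b)  [subst: {-} | 2 pending]
  clash: ((c -> b) -> (Bool -> b)) vs List (b -> b)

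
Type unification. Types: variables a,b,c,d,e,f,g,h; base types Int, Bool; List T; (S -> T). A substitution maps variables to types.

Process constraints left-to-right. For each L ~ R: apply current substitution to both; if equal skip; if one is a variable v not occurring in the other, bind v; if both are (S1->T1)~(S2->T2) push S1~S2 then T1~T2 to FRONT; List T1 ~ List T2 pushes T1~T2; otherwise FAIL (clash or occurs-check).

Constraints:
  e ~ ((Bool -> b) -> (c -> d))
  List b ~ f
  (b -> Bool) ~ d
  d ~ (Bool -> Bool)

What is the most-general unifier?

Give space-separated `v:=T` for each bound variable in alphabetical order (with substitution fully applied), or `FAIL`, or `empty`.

step 1: unify e ~ ((Bool -> b) -> (c -> d))  [subst: {-} | 3 pending]
  bind e := ((Bool -> b) -> (c -> d))
step 2: unify List b ~ f  [subst: {e:=((Bool -> b) -> (c -> d))} | 2 pending]
  bind f := List b
step 3: unify (b -> Bool) ~ d  [subst: {e:=((Bool -> b) -> (c -> d)), f:=List b} | 1 pending]
  bind d := (b -> Bool)
step 4: unify (b -> Bool) ~ (Bool -> Bool)  [subst: {e:=((Bool -> b) -> (c -> d)), f:=List b, d:=(b -> Bool)} | 0 pending]
  -> decompose arrow: push b~Bool, Bool~Bool
step 5: unify b ~ Bool  [subst: {e:=((Bool -> b) -> (c -> d)), f:=List b, d:=(b -> Bool)} | 1 pending]
  bind b := Bool
step 6: unify Bool ~ Bool  [subst: {e:=((Bool -> b) -> (c -> d)), f:=List b, d:=(b -> Bool), b:=Bool} | 0 pending]
  -> identical, skip

Answer: b:=Bool d:=(Bool -> Bool) e:=((Bool -> Bool) -> (c -> (Bool -> Bool))) f:=List Bool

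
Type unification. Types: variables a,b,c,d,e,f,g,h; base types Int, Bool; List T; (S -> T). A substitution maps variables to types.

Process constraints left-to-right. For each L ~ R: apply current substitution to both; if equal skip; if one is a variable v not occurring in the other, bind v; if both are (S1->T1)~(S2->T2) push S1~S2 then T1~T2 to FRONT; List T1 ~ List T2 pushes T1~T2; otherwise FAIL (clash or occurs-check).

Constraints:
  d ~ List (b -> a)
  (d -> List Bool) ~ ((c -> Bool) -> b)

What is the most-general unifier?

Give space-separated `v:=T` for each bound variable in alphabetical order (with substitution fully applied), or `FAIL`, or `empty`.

step 1: unify d ~ List (b -> a)  [subst: {-} | 1 pending]
  bind d := List (b -> a)
step 2: unify (List (b -> a) -> List Bool) ~ ((c -> Bool) -> b)  [subst: {d:=List (b -> a)} | 0 pending]
  -> decompose arrow: push List (b -> a)~(c -> Bool), List Bool~b
step 3: unify List (b -> a) ~ (c -> Bool)  [subst: {d:=List (b -> a)} | 1 pending]
  clash: List (b -> a) vs (c -> Bool)

Answer: FAIL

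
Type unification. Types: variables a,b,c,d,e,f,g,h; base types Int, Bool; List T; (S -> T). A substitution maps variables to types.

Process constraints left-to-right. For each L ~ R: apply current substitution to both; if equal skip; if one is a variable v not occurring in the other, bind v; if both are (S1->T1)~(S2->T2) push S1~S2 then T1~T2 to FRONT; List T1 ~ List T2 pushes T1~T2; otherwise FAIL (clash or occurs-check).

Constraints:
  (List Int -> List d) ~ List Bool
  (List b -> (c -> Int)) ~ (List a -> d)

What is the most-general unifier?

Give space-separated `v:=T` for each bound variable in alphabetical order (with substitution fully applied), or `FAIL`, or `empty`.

Answer: FAIL

Derivation:
step 1: unify (List Int -> List d) ~ List Bool  [subst: {-} | 1 pending]
  clash: (List Int -> List d) vs List Bool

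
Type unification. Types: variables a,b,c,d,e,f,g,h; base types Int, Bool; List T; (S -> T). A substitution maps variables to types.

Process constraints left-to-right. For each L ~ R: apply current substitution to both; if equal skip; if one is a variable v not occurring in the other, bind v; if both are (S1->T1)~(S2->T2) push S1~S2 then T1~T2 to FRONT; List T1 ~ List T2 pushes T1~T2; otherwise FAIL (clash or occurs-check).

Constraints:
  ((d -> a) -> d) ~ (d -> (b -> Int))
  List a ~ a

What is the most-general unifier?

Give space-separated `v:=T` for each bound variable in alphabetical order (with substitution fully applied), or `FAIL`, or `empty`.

step 1: unify ((d -> a) -> d) ~ (d -> (b -> Int))  [subst: {-} | 1 pending]
  -> decompose arrow: push (d -> a)~d, d~(b -> Int)
step 2: unify (d -> a) ~ d  [subst: {-} | 2 pending]
  occurs-check fail

Answer: FAIL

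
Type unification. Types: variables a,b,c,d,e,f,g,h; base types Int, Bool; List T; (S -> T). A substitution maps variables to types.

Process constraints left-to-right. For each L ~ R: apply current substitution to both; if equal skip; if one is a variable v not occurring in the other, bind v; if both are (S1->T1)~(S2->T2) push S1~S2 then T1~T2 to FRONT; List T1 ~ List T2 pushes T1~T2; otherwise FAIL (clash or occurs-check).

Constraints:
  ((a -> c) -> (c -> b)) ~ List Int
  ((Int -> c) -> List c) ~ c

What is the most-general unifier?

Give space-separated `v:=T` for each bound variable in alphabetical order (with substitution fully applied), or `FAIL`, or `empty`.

step 1: unify ((a -> c) -> (c -> b)) ~ List Int  [subst: {-} | 1 pending]
  clash: ((a -> c) -> (c -> b)) vs List Int

Answer: FAIL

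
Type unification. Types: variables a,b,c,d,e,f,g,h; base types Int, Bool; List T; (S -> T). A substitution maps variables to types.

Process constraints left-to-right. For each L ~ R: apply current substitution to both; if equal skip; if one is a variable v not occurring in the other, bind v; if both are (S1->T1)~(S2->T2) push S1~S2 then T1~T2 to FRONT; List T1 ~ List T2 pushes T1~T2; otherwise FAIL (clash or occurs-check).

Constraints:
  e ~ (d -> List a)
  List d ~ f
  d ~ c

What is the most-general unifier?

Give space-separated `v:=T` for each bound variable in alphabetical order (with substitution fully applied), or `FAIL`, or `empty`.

Answer: d:=c e:=(c -> List a) f:=List c

Derivation:
step 1: unify e ~ (d -> List a)  [subst: {-} | 2 pending]
  bind e := (d -> List a)
step 2: unify List d ~ f  [subst: {e:=(d -> List a)} | 1 pending]
  bind f := List d
step 3: unify d ~ c  [subst: {e:=(d -> List a), f:=List d} | 0 pending]
  bind d := c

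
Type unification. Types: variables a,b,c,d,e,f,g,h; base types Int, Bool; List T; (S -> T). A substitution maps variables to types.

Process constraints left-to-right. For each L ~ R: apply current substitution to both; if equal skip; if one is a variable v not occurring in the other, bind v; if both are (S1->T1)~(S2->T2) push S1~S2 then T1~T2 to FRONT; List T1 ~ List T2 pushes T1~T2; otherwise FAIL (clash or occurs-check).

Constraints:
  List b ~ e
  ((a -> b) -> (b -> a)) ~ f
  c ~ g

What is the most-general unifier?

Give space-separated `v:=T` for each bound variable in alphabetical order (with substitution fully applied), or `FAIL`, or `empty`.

step 1: unify List b ~ e  [subst: {-} | 2 pending]
  bind e := List b
step 2: unify ((a -> b) -> (b -> a)) ~ f  [subst: {e:=List b} | 1 pending]
  bind f := ((a -> b) -> (b -> a))
step 3: unify c ~ g  [subst: {e:=List b, f:=((a -> b) -> (b -> a))} | 0 pending]
  bind c := g

Answer: c:=g e:=List b f:=((a -> b) -> (b -> a))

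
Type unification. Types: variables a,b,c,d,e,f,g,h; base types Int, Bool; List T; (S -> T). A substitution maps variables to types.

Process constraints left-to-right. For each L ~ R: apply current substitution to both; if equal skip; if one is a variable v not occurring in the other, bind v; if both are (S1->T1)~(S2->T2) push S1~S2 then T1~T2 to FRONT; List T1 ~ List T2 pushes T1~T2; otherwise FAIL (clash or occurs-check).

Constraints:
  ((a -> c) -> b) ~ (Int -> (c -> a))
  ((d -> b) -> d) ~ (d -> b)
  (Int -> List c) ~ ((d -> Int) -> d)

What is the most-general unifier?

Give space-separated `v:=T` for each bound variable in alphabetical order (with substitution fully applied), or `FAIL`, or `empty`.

Answer: FAIL

Derivation:
step 1: unify ((a -> c) -> b) ~ (Int -> (c -> a))  [subst: {-} | 2 pending]
  -> decompose arrow: push (a -> c)~Int, b~(c -> a)
step 2: unify (a -> c) ~ Int  [subst: {-} | 3 pending]
  clash: (a -> c) vs Int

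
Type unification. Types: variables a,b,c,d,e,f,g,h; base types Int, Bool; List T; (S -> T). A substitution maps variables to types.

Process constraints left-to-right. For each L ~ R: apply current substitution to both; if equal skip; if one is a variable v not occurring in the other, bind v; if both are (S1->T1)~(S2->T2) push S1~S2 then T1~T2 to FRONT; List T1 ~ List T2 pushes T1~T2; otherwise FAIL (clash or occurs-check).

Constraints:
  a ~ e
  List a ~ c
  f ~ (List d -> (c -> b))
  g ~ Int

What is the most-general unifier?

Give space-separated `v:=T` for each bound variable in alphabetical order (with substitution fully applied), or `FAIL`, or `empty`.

Answer: a:=e c:=List e f:=(List d -> (List e -> b)) g:=Int

Derivation:
step 1: unify a ~ e  [subst: {-} | 3 pending]
  bind a := e
step 2: unify List e ~ c  [subst: {a:=e} | 2 pending]
  bind c := List e
step 3: unify f ~ (List d -> (List e -> b))  [subst: {a:=e, c:=List e} | 1 pending]
  bind f := (List d -> (List e -> b))
step 4: unify g ~ Int  [subst: {a:=e, c:=List e, f:=(List d -> (List e -> b))} | 0 pending]
  bind g := Int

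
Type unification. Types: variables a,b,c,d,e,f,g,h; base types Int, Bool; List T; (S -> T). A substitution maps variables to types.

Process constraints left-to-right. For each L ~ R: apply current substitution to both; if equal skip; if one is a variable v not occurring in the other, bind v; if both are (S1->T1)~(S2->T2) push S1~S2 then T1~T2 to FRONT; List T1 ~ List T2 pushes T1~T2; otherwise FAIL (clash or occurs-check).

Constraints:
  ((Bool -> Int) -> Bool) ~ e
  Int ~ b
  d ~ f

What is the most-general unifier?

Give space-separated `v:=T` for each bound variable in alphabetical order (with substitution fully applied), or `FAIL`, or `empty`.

Answer: b:=Int d:=f e:=((Bool -> Int) -> Bool)

Derivation:
step 1: unify ((Bool -> Int) -> Bool) ~ e  [subst: {-} | 2 pending]
  bind e := ((Bool -> Int) -> Bool)
step 2: unify Int ~ b  [subst: {e:=((Bool -> Int) -> Bool)} | 1 pending]
  bind b := Int
step 3: unify d ~ f  [subst: {e:=((Bool -> Int) -> Bool), b:=Int} | 0 pending]
  bind d := f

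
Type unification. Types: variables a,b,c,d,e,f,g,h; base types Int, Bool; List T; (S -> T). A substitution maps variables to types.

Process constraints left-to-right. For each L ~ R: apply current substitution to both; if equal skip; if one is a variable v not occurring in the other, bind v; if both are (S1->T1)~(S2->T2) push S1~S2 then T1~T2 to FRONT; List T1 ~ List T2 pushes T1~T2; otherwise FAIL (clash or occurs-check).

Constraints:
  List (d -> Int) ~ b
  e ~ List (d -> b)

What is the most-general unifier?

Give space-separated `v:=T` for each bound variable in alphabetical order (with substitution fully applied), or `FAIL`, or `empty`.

Answer: b:=List (d -> Int) e:=List (d -> List (d -> Int))

Derivation:
step 1: unify List (d -> Int) ~ b  [subst: {-} | 1 pending]
  bind b := List (d -> Int)
step 2: unify e ~ List (d -> List (d -> Int))  [subst: {b:=List (d -> Int)} | 0 pending]
  bind e := List (d -> List (d -> Int))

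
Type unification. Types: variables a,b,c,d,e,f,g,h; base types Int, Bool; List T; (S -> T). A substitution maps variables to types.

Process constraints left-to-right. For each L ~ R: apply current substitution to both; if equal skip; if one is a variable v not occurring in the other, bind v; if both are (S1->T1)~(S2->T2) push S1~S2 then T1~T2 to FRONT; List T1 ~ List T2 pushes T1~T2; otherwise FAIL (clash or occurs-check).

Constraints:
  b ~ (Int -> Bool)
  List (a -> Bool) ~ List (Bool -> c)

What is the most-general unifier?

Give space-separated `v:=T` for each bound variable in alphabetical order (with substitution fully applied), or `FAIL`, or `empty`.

step 1: unify b ~ (Int -> Bool)  [subst: {-} | 1 pending]
  bind b := (Int -> Bool)
step 2: unify List (a -> Bool) ~ List (Bool -> c)  [subst: {b:=(Int -> Bool)} | 0 pending]
  -> decompose List: push (a -> Bool)~(Bool -> c)
step 3: unify (a -> Bool) ~ (Bool -> c)  [subst: {b:=(Int -> Bool)} | 0 pending]
  -> decompose arrow: push a~Bool, Bool~c
step 4: unify a ~ Bool  [subst: {b:=(Int -> Bool)} | 1 pending]
  bind a := Bool
step 5: unify Bool ~ c  [subst: {b:=(Int -> Bool), a:=Bool} | 0 pending]
  bind c := Bool

Answer: a:=Bool b:=(Int -> Bool) c:=Bool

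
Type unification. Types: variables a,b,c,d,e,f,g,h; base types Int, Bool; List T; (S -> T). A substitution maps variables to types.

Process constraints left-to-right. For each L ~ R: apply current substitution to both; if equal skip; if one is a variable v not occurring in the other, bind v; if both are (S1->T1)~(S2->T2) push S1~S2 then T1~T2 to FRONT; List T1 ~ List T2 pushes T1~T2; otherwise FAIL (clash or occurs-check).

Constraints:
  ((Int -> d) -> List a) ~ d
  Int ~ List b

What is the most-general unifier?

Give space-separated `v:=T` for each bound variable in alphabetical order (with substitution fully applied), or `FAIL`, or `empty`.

Answer: FAIL

Derivation:
step 1: unify ((Int -> d) -> List a) ~ d  [subst: {-} | 1 pending]
  occurs-check fail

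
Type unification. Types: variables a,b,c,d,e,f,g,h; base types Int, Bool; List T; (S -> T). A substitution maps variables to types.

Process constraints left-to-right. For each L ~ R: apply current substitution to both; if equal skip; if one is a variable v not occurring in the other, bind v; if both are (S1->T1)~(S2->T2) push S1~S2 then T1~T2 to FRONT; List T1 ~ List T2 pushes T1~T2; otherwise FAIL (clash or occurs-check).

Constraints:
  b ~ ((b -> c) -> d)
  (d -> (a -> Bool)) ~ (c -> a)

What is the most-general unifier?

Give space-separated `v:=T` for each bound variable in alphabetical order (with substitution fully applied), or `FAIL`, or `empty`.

Answer: FAIL

Derivation:
step 1: unify b ~ ((b -> c) -> d)  [subst: {-} | 1 pending]
  occurs-check fail: b in ((b -> c) -> d)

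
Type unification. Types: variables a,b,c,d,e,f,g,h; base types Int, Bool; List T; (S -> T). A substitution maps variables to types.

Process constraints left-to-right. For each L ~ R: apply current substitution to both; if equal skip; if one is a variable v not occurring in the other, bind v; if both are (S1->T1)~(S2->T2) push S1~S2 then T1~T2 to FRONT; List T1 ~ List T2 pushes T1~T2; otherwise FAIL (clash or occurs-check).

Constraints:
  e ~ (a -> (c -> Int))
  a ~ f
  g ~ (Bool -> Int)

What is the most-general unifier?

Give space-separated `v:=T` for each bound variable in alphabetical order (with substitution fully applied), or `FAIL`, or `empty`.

step 1: unify e ~ (a -> (c -> Int))  [subst: {-} | 2 pending]
  bind e := (a -> (c -> Int))
step 2: unify a ~ f  [subst: {e:=(a -> (c -> Int))} | 1 pending]
  bind a := f
step 3: unify g ~ (Bool -> Int)  [subst: {e:=(a -> (c -> Int)), a:=f} | 0 pending]
  bind g := (Bool -> Int)

Answer: a:=f e:=(f -> (c -> Int)) g:=(Bool -> Int)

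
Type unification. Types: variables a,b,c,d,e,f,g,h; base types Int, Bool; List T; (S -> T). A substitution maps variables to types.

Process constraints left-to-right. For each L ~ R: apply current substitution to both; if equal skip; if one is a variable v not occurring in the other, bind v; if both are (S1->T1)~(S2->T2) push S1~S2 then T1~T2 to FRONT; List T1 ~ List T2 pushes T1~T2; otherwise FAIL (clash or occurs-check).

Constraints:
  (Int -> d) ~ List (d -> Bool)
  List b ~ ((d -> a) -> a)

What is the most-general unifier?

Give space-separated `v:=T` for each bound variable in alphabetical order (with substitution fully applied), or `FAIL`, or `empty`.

Answer: FAIL

Derivation:
step 1: unify (Int -> d) ~ List (d -> Bool)  [subst: {-} | 1 pending]
  clash: (Int -> d) vs List (d -> Bool)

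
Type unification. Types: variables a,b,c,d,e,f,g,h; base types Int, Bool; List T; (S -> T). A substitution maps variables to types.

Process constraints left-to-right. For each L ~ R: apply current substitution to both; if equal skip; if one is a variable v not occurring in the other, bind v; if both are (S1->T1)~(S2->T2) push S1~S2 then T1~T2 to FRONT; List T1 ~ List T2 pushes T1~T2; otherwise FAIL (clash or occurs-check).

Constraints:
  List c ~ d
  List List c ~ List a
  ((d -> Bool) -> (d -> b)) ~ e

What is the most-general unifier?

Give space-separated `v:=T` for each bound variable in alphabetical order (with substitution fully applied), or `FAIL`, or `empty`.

Answer: a:=List c d:=List c e:=((List c -> Bool) -> (List c -> b))

Derivation:
step 1: unify List c ~ d  [subst: {-} | 2 pending]
  bind d := List c
step 2: unify List List c ~ List a  [subst: {d:=List c} | 1 pending]
  -> decompose List: push List c~a
step 3: unify List c ~ a  [subst: {d:=List c} | 1 pending]
  bind a := List c
step 4: unify ((List c -> Bool) -> (List c -> b)) ~ e  [subst: {d:=List c, a:=List c} | 0 pending]
  bind e := ((List c -> Bool) -> (List c -> b))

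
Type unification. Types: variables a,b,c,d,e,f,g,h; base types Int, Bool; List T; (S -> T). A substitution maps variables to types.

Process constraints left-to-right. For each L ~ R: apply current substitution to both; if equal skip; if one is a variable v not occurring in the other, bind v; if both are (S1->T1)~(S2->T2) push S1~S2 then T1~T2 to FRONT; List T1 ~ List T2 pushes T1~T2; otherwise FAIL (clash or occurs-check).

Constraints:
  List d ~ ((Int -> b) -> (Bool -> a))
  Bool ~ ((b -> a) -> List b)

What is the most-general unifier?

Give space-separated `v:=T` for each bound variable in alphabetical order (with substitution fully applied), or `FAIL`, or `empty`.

Answer: FAIL

Derivation:
step 1: unify List d ~ ((Int -> b) -> (Bool -> a))  [subst: {-} | 1 pending]
  clash: List d vs ((Int -> b) -> (Bool -> a))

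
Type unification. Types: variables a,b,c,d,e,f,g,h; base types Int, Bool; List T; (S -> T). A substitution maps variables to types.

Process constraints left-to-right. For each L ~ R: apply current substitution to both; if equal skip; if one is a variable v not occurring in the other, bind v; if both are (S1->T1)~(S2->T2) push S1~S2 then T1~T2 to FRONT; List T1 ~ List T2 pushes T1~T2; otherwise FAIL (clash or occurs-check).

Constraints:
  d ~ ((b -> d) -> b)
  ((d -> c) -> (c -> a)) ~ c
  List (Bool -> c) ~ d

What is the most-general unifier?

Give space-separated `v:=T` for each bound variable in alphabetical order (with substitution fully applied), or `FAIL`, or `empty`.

Answer: FAIL

Derivation:
step 1: unify d ~ ((b -> d) -> b)  [subst: {-} | 2 pending]
  occurs-check fail: d in ((b -> d) -> b)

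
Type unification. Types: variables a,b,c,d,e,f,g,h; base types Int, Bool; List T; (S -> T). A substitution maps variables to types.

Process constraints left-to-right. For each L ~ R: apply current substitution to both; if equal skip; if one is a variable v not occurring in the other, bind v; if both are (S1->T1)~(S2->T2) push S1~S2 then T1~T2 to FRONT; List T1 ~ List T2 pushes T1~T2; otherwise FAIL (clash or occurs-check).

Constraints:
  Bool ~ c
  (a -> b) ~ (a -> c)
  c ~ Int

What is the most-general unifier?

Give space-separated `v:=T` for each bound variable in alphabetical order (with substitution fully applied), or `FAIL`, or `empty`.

step 1: unify Bool ~ c  [subst: {-} | 2 pending]
  bind c := Bool
step 2: unify (a -> b) ~ (a -> Bool)  [subst: {c:=Bool} | 1 pending]
  -> decompose arrow: push a~a, b~Bool
step 3: unify a ~ a  [subst: {c:=Bool} | 2 pending]
  -> identical, skip
step 4: unify b ~ Bool  [subst: {c:=Bool} | 1 pending]
  bind b := Bool
step 5: unify Bool ~ Int  [subst: {c:=Bool, b:=Bool} | 0 pending]
  clash: Bool vs Int

Answer: FAIL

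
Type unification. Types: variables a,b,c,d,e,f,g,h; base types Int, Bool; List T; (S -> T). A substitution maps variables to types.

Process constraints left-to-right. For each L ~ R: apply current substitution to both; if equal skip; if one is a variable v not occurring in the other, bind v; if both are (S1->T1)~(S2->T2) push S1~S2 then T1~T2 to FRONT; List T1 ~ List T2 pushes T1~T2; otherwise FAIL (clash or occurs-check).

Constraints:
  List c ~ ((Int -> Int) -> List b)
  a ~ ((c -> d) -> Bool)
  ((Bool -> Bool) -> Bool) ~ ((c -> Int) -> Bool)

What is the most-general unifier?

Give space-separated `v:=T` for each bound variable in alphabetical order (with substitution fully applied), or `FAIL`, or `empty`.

Answer: FAIL

Derivation:
step 1: unify List c ~ ((Int -> Int) -> List b)  [subst: {-} | 2 pending]
  clash: List c vs ((Int -> Int) -> List b)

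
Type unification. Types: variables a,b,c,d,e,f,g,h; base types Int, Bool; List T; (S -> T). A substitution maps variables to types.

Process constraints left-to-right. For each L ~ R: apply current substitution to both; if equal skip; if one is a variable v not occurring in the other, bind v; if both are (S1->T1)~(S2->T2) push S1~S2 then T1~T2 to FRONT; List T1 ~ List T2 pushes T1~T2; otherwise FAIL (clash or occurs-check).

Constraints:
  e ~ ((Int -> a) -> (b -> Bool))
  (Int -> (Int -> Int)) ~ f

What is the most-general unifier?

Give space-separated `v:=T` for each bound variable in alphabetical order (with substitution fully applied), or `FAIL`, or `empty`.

step 1: unify e ~ ((Int -> a) -> (b -> Bool))  [subst: {-} | 1 pending]
  bind e := ((Int -> a) -> (b -> Bool))
step 2: unify (Int -> (Int -> Int)) ~ f  [subst: {e:=((Int -> a) -> (b -> Bool))} | 0 pending]
  bind f := (Int -> (Int -> Int))

Answer: e:=((Int -> a) -> (b -> Bool)) f:=(Int -> (Int -> Int))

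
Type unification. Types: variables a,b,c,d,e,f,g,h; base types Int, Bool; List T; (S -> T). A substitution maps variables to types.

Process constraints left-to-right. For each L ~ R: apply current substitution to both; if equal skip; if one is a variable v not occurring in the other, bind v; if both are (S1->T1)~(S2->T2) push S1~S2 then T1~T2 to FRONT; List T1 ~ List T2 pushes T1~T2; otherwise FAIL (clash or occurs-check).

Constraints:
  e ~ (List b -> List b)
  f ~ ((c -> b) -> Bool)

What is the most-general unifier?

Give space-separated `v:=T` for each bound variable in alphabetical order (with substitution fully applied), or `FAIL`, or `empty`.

step 1: unify e ~ (List b -> List b)  [subst: {-} | 1 pending]
  bind e := (List b -> List b)
step 2: unify f ~ ((c -> b) -> Bool)  [subst: {e:=(List b -> List b)} | 0 pending]
  bind f := ((c -> b) -> Bool)

Answer: e:=(List b -> List b) f:=((c -> b) -> Bool)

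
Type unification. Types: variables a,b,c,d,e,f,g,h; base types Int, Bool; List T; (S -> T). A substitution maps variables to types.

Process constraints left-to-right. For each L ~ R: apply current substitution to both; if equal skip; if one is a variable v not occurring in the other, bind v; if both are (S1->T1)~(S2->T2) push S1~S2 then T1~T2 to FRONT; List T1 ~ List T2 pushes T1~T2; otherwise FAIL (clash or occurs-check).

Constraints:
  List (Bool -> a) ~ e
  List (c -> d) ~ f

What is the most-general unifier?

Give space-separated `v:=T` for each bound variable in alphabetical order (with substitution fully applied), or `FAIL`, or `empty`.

Answer: e:=List (Bool -> a) f:=List (c -> d)

Derivation:
step 1: unify List (Bool -> a) ~ e  [subst: {-} | 1 pending]
  bind e := List (Bool -> a)
step 2: unify List (c -> d) ~ f  [subst: {e:=List (Bool -> a)} | 0 pending]
  bind f := List (c -> d)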